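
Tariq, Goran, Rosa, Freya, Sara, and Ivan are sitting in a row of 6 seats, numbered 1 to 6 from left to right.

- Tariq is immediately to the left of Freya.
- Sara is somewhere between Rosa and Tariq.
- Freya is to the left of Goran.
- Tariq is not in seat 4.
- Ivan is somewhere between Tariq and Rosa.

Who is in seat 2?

With clues 1–3, Goran is ruled out for seat 2.
With clues 1–4, Ivan and Rosa are ruled out for seat 2.
With clues 1–5, Sara and Tariq are ruled out for seat 2.
So seat 2 is Freya.

Freya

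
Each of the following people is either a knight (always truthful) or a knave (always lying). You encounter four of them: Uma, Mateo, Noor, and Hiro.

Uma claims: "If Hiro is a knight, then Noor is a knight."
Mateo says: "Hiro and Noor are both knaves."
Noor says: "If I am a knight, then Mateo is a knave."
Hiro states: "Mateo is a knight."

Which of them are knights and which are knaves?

Consider Uma. Suppose Uma is a knave.
Then no assignment of the remaining roles makes every statement match its speaker's type — contradiction.
So Uma is a knight.
Consider Mateo. Suppose Mateo is a knight.
Then whichever role Noor has, Noor's statement has the wrong truth value — contradiction.
So Mateo is a knave.
With that fixed, Noor's statement is true, so Noor is a knight.
With that fixed, Hiro's statement is false, so Hiro is a knave.

Uma: knight, Mateo: knave, Noor: knight, Hiro: knave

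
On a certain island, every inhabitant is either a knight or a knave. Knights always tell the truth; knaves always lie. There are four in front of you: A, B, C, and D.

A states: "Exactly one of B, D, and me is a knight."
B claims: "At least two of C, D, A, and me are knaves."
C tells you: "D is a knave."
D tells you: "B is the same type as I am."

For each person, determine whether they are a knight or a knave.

A: knave, B: knight, C: knave, D: knight

Consider A. Suppose A is a knight.
Then no assignment of the remaining roles makes every statement match its speaker's type — contradiction.
So A is a knave.
Consider B. Suppose B is a knave.
Then B's own statement would have to be false, but it can't be — contradiction.
So B is a knight.
Consider C. Suppose C is a knight.
Then no assignment of the remaining roles makes every statement match its speaker's type — contradiction.
So C is a knave.
Consider D. Suppose D is a knave.
Then A's statement comes out true, contradicting A being a knave.
So D is a knight.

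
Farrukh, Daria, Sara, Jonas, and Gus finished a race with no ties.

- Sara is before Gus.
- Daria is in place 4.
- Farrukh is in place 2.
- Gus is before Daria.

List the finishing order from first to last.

Sara, Farrukh, Gus, Daria, Jonas

From clue 1: Sara is in {1,2,3,4}.
From clues 1–2: Daria → place 4.
From clues 1–3: Farrukh → place 2.
From clues 1–4: Sara → place 1, Gus → place 3, Jonas → place 5.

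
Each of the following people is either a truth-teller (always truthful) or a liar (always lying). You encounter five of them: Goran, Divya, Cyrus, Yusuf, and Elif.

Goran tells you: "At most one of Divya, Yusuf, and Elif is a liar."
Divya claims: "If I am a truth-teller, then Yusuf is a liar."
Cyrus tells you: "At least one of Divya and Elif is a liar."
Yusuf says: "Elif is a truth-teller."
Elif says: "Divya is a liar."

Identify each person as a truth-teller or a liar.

Consider Goran. Suppose Goran is a truth-teller.
Then no assignment of the remaining roles makes every statement match its speaker's type — contradiction.
So Goran is a liar.
Consider Divya. Suppose Divya is a liar.
Then Divya's own statement would have to be false, but it can't be — contradiction.
So Divya is a truth-teller.
With that fixed, Elif's statement is false, so Elif is a liar.
With that fixed, Cyrus's statement is true, so Cyrus is a truth-teller.
With that fixed, Yusuf's statement is false, so Yusuf is a liar.

Goran: liar, Divya: truth-teller, Cyrus: truth-teller, Yusuf: liar, Elif: liar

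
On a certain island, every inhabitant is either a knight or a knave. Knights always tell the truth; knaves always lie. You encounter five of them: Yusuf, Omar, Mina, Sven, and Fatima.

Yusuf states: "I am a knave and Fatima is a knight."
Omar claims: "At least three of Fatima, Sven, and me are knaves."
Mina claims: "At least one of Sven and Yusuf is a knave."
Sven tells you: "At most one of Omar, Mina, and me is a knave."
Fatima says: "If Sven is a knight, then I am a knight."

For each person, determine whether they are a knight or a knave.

Yusuf: knave, Omar: knave, Mina: knight, Sven: knight, Fatima: knave

Consider Yusuf. Suppose Yusuf is a knight.
Then Yusuf's own statement would have to be true, but it can't be — contradiction.
So Yusuf is a knave.
With that fixed, Mina's statement is true, so Mina is a knight.
Consider Omar. Suppose Omar is a knight.
Then Omar's own statement would have to be true, but it can't be — contradiction.
So Omar is a knave.
Consider Sven. Suppose Sven is a knave.
Then no assignment of the remaining roles makes every statement match its speaker's type — contradiction.
So Sven is a knight.
Consider Fatima. Suppose Fatima is a knight.
Then Yusuf's statement comes out true, contradicting Yusuf being a knave.
So Fatima is a knave.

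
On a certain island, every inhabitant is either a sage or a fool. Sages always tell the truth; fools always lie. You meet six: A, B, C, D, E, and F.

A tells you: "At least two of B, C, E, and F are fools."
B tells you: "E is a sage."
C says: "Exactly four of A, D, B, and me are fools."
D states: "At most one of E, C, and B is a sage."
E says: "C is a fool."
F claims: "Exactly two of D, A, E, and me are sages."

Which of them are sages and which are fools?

A: fool, B: sage, C: fool, D: fool, E: sage, F: sage

Consider A. Suppose A is a sage.
Then no assignment of the remaining roles makes every statement match its speaker's type — contradiction.
So A is a fool.
Consider B. Suppose B is a fool.
Then no assignment of the remaining roles makes every statement match its speaker's type — contradiction.
So B is a sage.
With that fixed, C's statement is false, so C is a fool.
With that fixed, E's statement is true, so E is a sage.
With that fixed, D's statement is false, so D is a fool.
Consider F. Suppose F is a fool.
Then A's statement comes out true, contradicting A being a fool.
So F is a sage.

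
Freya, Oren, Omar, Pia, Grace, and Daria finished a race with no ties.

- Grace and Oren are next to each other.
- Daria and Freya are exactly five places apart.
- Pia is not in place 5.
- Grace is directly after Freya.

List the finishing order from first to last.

Freya, Grace, Oren, Pia, Omar, Daria

From clues 1–2: Freya is in {1,6}.
From clues 1–4: Freya → place 1, Grace → place 2, Oren → place 3, Pia → place 4, Omar → place 5, Daria → place 6.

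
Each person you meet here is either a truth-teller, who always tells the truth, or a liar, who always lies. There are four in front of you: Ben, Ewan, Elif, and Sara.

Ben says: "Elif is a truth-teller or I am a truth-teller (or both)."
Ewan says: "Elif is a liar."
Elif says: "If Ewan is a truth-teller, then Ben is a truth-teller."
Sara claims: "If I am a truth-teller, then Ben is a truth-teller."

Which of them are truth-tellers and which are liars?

Consider Ben. Suppose Ben is a liar.
Then whichever role Sara has, Sara's statement has the wrong truth value — contradiction.
So Ben is a truth-teller.
With that fixed, Elif's statement is true, so Elif is a truth-teller.
With that fixed, Sara's statement is true, so Sara is a truth-teller.
With that fixed, Ewan's statement is false, so Ewan is a liar.

Ben: truth-teller, Ewan: liar, Elif: truth-teller, Sara: truth-teller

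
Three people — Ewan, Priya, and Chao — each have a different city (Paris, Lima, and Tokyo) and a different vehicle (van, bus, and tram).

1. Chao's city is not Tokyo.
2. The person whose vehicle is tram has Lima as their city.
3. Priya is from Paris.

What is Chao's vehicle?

With clues 1–3, bus and van are impossible for Chao's vehicle.
That leaves tram.

tram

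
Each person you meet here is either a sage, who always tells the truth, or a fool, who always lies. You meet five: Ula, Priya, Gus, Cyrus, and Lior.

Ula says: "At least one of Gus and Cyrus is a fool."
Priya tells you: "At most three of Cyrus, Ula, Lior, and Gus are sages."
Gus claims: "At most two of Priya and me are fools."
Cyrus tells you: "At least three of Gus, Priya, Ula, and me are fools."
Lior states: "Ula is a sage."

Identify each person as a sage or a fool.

Ula: sage, Priya: sage, Gus: sage, Cyrus: fool, Lior: sage

Regardless of anyone's role, Gus's statement is true, so Gus is a sage.
Consider Ula. Suppose Ula is a fool.
Then no assignment of the remaining roles makes every statement match its speaker's type — contradiction.
So Ula is a sage.
With that fixed, Cyrus's statement is false, so Cyrus is a fool.
With that fixed, Lior's statement is true, so Lior is a sage.
With that fixed, Priya's statement is true, so Priya is a sage.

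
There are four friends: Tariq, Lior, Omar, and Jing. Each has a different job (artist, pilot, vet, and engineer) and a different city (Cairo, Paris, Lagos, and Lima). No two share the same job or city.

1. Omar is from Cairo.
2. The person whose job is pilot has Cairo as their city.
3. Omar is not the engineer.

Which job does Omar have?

pilot

With clues 1–2, artist, engineer, and vet are impossible for Omar's job.
That leaves pilot.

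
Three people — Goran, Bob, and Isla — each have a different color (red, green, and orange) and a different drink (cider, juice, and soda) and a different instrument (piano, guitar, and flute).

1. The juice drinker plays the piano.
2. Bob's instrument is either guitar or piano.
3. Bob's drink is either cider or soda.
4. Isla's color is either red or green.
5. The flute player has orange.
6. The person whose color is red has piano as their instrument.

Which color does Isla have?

With clues 1–4, orange is impossible for Isla's color.
With clues 1–6, green is impossible for Isla's color.
That leaves red.

red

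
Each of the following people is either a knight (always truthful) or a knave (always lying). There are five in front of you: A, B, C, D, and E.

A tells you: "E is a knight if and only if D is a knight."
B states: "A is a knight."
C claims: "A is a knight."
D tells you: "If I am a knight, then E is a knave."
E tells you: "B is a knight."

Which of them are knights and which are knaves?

A: knave, B: knave, C: knave, D: knight, E: knave

Consider A. Suppose A is a knight.
Then no assignment of the remaining roles makes every statement match its speaker's type — contradiction.
So A is a knave.
With that fixed, B's statement is false, so B is a knave.
With that fixed, C's statement is false, so C is a knave.
With that fixed, E's statement is false, so E is a knave.
With that fixed, D's statement is true, so D is a knight.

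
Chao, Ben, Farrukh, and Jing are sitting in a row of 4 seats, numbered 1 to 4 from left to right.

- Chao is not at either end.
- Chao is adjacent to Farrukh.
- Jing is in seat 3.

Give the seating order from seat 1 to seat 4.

From clue 1: Chao is in {2,3}.
From clues 1–3: Farrukh → seat 1, Chao → seat 2, Jing → seat 3, Ben → seat 4.

Farrukh, Chao, Jing, Ben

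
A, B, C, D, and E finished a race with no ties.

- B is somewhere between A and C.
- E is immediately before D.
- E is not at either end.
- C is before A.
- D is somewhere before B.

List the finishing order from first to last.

C, E, D, B, A

From clue 1: B is in {2,3,4}.
From clues 1–2: B is in {2,4}.
From clues 1–4: C → place 1.
From clues 1–5: E → place 2, D → place 3, B → place 4, A → place 5.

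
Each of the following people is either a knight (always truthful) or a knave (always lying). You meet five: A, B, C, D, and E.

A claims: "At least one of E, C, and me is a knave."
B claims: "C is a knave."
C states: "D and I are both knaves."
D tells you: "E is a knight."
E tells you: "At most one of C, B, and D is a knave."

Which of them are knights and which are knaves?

A: knight, B: knight, C: knave, D: knight, E: knight

Consider A. Suppose A is a knave.
Then A's own statement would have to be false, but it can't be — contradiction.
So A is a knight.
Consider B. Suppose B is a knave.
Then no assignment of the remaining roles makes every statement match its speaker's type — contradiction.
So B is a knight.
Consider C. Suppose C is a knight.
Then B's statement comes out false, contradicting B being a knight.
So C is a knave.
Consider D. Suppose D is a knave.
Then C's statement comes out true, contradicting C being a knave.
So D is a knight.
With that fixed, E's statement is true, so E is a knight.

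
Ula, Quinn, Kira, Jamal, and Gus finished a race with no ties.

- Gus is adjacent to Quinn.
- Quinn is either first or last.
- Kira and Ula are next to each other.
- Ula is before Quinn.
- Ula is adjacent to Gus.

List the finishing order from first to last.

From clues 1–2: Quinn is in {1,5}.
From clues 1–4: Gus → place 4, Quinn → place 5.
From clues 1–5: Jamal → place 1, Kira → place 2, Ula → place 3.

Jamal, Kira, Ula, Gus, Quinn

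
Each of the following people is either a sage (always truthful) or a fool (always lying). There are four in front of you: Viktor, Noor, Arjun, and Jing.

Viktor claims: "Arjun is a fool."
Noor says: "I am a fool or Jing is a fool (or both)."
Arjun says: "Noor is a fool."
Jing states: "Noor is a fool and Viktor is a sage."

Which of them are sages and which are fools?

Consider Viktor. Suppose Viktor is a fool.
Then no assignment of the remaining roles makes every statement match its speaker's type — contradiction.
So Viktor is a sage.
Consider Noor. Suppose Noor is a fool.
Then Noor's own statement would have to be false, but it can't be — contradiction.
So Noor is a sage.
With that fixed, Arjun's statement is false, so Arjun is a fool.
With that fixed, Jing's statement is false, so Jing is a fool.

Viktor: sage, Noor: sage, Arjun: fool, Jing: fool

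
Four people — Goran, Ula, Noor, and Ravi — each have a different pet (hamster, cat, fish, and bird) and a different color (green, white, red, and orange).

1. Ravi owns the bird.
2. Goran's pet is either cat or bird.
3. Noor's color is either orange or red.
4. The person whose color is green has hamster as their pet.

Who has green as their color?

With clues 1–3, Noor is impossible for the one with color green.
With clues 1–4, Goran and Ravi are impossible for the one with color green.
That leaves Ula.

Ula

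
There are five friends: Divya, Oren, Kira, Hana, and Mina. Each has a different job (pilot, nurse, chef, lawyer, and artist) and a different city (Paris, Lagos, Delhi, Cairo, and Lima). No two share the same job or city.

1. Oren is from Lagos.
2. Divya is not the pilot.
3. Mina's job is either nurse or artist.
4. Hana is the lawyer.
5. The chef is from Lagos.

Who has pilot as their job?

Kira

With clues 1–2, Divya is impossible for the one with job pilot.
With clues 1–3, Mina is impossible for the one with job pilot.
With clues 1–4, Hana is impossible for the one with job pilot.
With clues 1–5, Oren is impossible for the one with job pilot.
That leaves Kira.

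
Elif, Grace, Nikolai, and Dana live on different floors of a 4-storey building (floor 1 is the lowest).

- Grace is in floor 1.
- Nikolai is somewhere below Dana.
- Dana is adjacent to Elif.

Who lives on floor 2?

Nikolai

With clue 1, Grace is ruled out for floor 2.
With clues 1–2, Dana is ruled out for floor 2.
With clues 1–3, Elif is ruled out for floor 2.
So floor 2 is Nikolai.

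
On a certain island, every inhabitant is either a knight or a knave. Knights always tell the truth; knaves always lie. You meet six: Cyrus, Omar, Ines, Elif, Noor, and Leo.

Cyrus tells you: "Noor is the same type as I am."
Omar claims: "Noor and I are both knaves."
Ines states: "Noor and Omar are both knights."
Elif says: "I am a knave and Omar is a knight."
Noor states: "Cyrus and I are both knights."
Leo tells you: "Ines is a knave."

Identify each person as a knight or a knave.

Consider Cyrus. Suppose Cyrus is a knave.
Then no assignment of the remaining roles makes every statement match its speaker's type — contradiction.
So Cyrus is a knight.
Consider Omar. Suppose Omar is a knight.
Then Omar's own statement would have to be true, but it can't be — contradiction.
So Omar is a knave.
With that fixed, Ines's statement is false, so Ines is a knave.
With that fixed, Elif's statement is false, so Elif is a knave.
With that fixed, Leo's statement is true, so Leo is a knight.
Consider Noor. Suppose Noor is a knave.
Then Cyrus's statement comes out false, contradicting Cyrus being a knight.
So Noor is a knight.

Cyrus: knight, Omar: knave, Ines: knave, Elif: knave, Noor: knight, Leo: knight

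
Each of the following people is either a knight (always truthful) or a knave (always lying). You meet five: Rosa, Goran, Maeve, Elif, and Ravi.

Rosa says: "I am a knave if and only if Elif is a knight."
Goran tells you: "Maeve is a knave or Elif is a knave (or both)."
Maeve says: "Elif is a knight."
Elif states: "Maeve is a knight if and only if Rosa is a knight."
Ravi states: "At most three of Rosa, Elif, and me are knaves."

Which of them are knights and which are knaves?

Regardless of anyone's role, Ravi's statement is true, so Ravi is a knight.
Consider Rosa. Suppose Rosa is a knave.
Then no assignment of the remaining roles makes every statement match its speaker's type — contradiction.
So Rosa is a knight.
Consider Goran. Suppose Goran is a knave.
Then no assignment of the remaining roles makes every statement match its speaker's type — contradiction.
So Goran is a knight.
Consider Maeve. Suppose Maeve is a knight.
Then no assignment of the remaining roles makes every statement match its speaker's type — contradiction.
So Maeve is a knave.
With that fixed, Elif's statement is false, so Elif is a knave.

Rosa: knight, Goran: knight, Maeve: knave, Elif: knave, Ravi: knight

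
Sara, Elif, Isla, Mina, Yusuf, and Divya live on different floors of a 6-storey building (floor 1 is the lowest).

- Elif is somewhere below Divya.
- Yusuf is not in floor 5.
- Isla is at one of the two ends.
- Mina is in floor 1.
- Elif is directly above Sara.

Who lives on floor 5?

Divya

With clues 1–2, Yusuf is ruled out for floor 5.
With clues 1–3, Isla is ruled out for floor 5.
With clues 1–4, Elif and Mina are ruled out for floor 5.
With clues 1–5, Sara is ruled out for floor 5.
So floor 5 is Divya.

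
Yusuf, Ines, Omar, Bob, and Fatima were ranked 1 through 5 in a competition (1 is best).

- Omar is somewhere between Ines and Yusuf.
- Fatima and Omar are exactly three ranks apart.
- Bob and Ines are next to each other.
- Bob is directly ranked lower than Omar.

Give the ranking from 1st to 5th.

Yusuf, Omar, Bob, Ines, Fatima

From clue 1: Omar is in {2,3,4}.
From clues 1–2: Omar is in {2,4}.
From clues 1–3: Yusuf is in {1,5}.
From clues 1–4: Yusuf → rank 1, Omar → rank 2, Bob → rank 3, Ines → rank 4, Fatima → rank 5.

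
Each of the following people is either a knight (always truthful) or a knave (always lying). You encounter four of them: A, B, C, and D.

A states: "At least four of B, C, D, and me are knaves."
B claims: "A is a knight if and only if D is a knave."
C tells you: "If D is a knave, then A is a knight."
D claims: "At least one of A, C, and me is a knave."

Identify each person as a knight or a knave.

Consider A. Suppose A is a knight.
Then A's own statement would have to be true, but it can't be — contradiction.
So A is a knave.
With that fixed, D's statement is true, so D is a knight.
With that fixed, B's statement is true, so B is a knight.
With that fixed, C's statement is true, so C is a knight.

A: knave, B: knight, C: knight, D: knight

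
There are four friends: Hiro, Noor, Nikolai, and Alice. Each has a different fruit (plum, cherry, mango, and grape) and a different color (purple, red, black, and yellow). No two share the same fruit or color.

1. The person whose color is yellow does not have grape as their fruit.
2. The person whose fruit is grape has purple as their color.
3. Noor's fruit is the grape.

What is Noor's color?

purple

With clues 1–3, black, red, and yellow are impossible for Noor's color.
That leaves purple.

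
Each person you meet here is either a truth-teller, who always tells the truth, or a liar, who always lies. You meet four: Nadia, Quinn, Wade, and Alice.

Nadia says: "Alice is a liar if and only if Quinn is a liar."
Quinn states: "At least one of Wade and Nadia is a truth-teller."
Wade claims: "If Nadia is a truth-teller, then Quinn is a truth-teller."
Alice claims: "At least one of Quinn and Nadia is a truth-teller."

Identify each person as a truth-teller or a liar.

Consider Nadia. Suppose Nadia is a liar.
Then no assignment of the remaining roles makes every statement match its speaker's type — contradiction.
So Nadia is a truth-teller.
With that fixed, Quinn's statement is true, so Quinn is a truth-teller.
With that fixed, Wade's statement is true, so Wade is a truth-teller.
With that fixed, Alice's statement is true, so Alice is a truth-teller.

Nadia: truth-teller, Quinn: truth-teller, Wade: truth-teller, Alice: truth-teller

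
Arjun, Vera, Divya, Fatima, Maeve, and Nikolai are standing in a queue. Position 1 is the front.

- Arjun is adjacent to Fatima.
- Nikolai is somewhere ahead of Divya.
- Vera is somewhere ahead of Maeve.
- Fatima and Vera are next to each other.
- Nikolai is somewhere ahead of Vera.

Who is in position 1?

Nikolai

With clues 1–2, Divya is ruled out for position 1.
With clues 1–3, Maeve is ruled out for position 1.
With clues 1–4, Fatima is ruled out for position 1.
With clues 1–5, Arjun and Vera are ruled out for position 1.
So position 1 is Nikolai.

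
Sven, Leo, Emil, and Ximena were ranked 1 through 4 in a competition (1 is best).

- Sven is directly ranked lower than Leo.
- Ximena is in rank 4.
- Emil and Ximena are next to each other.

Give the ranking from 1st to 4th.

Leo, Sven, Emil, Ximena

From clue 1: Sven is in {2,3,4}.
From clues 1–2: Ximena → rank 4.
From clues 1–3: Leo → rank 1, Sven → rank 2, Emil → rank 3.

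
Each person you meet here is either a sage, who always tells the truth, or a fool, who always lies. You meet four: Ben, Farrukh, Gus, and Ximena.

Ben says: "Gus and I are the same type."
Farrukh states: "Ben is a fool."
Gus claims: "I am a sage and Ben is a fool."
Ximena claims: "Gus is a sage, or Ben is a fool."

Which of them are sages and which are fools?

Consider Ben. Suppose Ben is a sage.
Then no assignment of the remaining roles makes every statement match its speaker's type — contradiction.
So Ben is a fool.
With that fixed, Farrukh's statement is true, so Farrukh is a sage.
With that fixed, Ximena's statement is true, so Ximena is a sage.
Consider Gus. Suppose Gus is a fool.
Then Ben's statement comes out true, contradicting Ben being a fool.
So Gus is a sage.

Ben: fool, Farrukh: sage, Gus: sage, Ximena: sage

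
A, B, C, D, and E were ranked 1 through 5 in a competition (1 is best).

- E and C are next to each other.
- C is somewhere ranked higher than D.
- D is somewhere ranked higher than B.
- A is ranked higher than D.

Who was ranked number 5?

With clues 1–2, C and E are ruled out for rank 5.
With clues 1–3, D is ruled out for rank 5.
With clues 1–4, A is ruled out for rank 5.
So rank 5 is B.

B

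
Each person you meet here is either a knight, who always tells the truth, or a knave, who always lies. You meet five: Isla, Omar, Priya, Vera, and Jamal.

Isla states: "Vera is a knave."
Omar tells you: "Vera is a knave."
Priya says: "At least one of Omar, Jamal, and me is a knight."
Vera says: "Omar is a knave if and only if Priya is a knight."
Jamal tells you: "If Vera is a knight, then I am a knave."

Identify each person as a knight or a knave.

Isla: knight, Omar: knight, Priya: knight, Vera: knave, Jamal: knight

Consider Isla. Suppose Isla is a knave.
Then no assignment of the remaining roles makes every statement match its speaker's type — contradiction.
So Isla is a knight.
Consider Omar. Suppose Omar is a knave.
Then no assignment of the remaining roles makes every statement match its speaker's type — contradiction.
So Omar is a knight.
With that fixed, Priya's statement is true, so Priya is a knight.
With that fixed, Vera's statement is false, so Vera is a knave.
With that fixed, Jamal's statement is true, so Jamal is a knight.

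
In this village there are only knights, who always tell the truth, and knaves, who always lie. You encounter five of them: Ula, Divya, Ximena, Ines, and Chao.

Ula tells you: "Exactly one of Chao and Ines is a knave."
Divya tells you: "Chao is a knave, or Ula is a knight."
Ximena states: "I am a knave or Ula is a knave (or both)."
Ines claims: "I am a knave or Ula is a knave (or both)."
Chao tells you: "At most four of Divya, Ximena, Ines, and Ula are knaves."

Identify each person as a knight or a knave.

Ula: knave, Divya: knave, Ximena: knight, Ines: knight, Chao: knight

Regardless of anyone's role, Chao's statement is true, so Chao is a knight.
Consider Ula. Suppose Ula is a knight.
Then whichever role Ximena has, Ximena's statement has the wrong truth value — contradiction.
So Ula is a knave.
With that fixed, Divya's statement is false, so Divya is a knave.
With that fixed, Ximena's statement is true, so Ximena is a knight.
With that fixed, Ines's statement is true, so Ines is a knight.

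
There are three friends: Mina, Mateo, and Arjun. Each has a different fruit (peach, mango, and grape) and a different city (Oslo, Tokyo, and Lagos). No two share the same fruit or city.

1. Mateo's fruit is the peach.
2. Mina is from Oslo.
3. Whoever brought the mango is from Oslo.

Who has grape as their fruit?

Arjun

Clue 1 rules out Mateo for the one with fruit grape.
With clues 1–3, Mina is impossible for the one with fruit grape.
That leaves Arjun.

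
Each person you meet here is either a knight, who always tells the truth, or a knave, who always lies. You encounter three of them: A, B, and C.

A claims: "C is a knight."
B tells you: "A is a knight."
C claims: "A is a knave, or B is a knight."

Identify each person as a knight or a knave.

Consider A. Suppose A is a knave.
Then no assignment of the remaining roles makes every statement match its speaker's type — contradiction.
So A is a knight.
With that fixed, B's statement is true, so B is a knight.
With that fixed, C's statement is true, so C is a knight.

A: knight, B: knight, C: knight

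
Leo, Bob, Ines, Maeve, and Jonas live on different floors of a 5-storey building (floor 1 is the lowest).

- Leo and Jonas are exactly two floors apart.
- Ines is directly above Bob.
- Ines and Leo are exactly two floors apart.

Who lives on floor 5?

Ines

With clues 1–2, Bob and Maeve are ruled out for floor 5.
With clues 1–3, Jonas and Leo are ruled out for floor 5.
So floor 5 is Ines.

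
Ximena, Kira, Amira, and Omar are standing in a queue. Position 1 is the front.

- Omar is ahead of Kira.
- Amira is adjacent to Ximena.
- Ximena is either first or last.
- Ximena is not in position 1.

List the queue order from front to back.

From clue 1: Kira is in {2,3,4}.
From clues 1–2: Kira is in {2,4}.
From clues 1–3: Ximena is in {1,4}.
From clues 1–4: Omar → position 1, Kira → position 2, Amira → position 3, Ximena → position 4.

Omar, Kira, Amira, Ximena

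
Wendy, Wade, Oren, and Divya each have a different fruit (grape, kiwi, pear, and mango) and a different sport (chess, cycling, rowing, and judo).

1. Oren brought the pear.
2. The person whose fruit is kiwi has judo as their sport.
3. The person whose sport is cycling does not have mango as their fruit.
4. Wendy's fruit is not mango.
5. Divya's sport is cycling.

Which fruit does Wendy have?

Clue 1 rules out pear for Wendy's fruit.
With clues 1–4, mango is impossible for Wendy's fruit.
With clues 1–5, grape is impossible for Wendy's fruit.
That leaves kiwi.

kiwi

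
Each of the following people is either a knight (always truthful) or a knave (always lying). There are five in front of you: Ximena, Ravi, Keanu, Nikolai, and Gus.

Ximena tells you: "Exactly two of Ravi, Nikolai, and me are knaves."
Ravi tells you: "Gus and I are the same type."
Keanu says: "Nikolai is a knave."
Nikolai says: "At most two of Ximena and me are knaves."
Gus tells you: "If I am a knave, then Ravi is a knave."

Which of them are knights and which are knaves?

Ximena: knave, Ravi: knight, Keanu: knave, Nikolai: knight, Gus: knight

Regardless of anyone's role, Nikolai's statement is true, so Nikolai is a knight.
With that fixed, Keanu's statement is false, so Keanu is a knave.
Consider Ximena. Suppose Ximena is a knight.
Then Ximena's own statement would have to be true, but it can't be — contradiction.
So Ximena is a knave.
Consider Ravi. Suppose Ravi is a knave.
Then Ximena's statement comes out true, contradicting Ximena being a knave.
So Ravi is a knight.
Consider Gus. Suppose Gus is a knave.
Then Ravi's statement comes out false, contradicting Ravi being a knight.
So Gus is a knight.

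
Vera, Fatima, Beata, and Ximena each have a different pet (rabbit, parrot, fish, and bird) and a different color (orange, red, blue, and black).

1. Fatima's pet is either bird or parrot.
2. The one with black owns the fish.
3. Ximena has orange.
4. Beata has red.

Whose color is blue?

Fatima

With clues 1–3, Ximena is impossible for the one with color blue.
With clues 1–4, Beata and Vera are impossible for the one with color blue.
That leaves Fatima.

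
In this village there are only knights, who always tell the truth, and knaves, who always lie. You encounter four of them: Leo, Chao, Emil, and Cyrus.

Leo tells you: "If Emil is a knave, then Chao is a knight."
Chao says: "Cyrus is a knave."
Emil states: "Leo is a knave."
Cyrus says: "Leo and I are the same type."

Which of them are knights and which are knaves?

Leo: knight, Chao: knight, Emil: knave, Cyrus: knave

Consider Leo. Suppose Leo is a knave.
Then whichever role Cyrus has, Cyrus's statement has the wrong truth value — contradiction.
So Leo is a knight.
With that fixed, Emil's statement is false, so Emil is a knave.
Consider Chao. Suppose Chao is a knave.
Then Leo's statement comes out false, contradicting Leo being a knight.
So Chao is a knight.
Consider Cyrus. Suppose Cyrus is a knight.
Then Chao's statement comes out false, contradicting Chao being a knight.
So Cyrus is a knave.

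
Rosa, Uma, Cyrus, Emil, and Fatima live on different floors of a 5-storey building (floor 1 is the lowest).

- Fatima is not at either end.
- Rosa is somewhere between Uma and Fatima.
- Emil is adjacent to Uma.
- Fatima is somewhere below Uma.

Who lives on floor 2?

Fatima

With clues 1–3, Cyrus and Rosa are ruled out for floor 2.
With clues 1–4, Emil and Uma are ruled out for floor 2.
So floor 2 is Fatima.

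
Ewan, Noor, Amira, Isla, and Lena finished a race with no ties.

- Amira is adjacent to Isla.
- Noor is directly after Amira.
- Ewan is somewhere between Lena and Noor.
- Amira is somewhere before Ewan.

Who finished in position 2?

Amira

With clues 1–2, Noor is ruled out for place 2.
With clues 1–3, Isla and Lena are ruled out for place 2.
With clues 1–4, Ewan is ruled out for place 2.
So place 2 is Amira.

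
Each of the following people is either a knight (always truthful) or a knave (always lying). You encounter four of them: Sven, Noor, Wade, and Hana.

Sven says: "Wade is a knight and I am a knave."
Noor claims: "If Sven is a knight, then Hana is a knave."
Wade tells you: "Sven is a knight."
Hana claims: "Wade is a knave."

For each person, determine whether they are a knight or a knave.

Sven: knave, Noor: knight, Wade: knave, Hana: knight

Consider Sven. Suppose Sven is a knight.
Then Sven's own statement would have to be true, but it can't be — contradiction.
So Sven is a knave.
With that fixed, Noor's statement is true, so Noor is a knight.
With that fixed, Wade's statement is false, so Wade is a knave.
With that fixed, Hana's statement is true, so Hana is a knight.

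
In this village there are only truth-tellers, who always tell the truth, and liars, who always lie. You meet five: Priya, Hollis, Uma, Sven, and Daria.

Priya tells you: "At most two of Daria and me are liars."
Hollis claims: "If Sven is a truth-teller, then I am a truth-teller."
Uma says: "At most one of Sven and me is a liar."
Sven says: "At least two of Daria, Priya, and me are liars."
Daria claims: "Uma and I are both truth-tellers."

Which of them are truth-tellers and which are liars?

Regardless of anyone's role, Priya's statement is true, so Priya is a truth-teller.
Consider Hollis. Suppose Hollis is a liar.
Then no assignment of the remaining roles makes every statement match its speaker's type — contradiction.
So Hollis is a truth-teller.
Consider Uma. Suppose Uma is a liar.
Then no assignment of the remaining roles makes every statement match its speaker's type — contradiction.
So Uma is a truth-teller.
Consider Sven. Suppose Sven is a truth-teller.
Then Sven's own statement would have to be true, but it can't be — contradiction.
So Sven is a liar.
Consider Daria. Suppose Daria is a liar.
Then Sven's statement comes out true, contradicting Sven being a liar.
So Daria is a truth-teller.

Priya: truth-teller, Hollis: truth-teller, Uma: truth-teller, Sven: liar, Daria: truth-teller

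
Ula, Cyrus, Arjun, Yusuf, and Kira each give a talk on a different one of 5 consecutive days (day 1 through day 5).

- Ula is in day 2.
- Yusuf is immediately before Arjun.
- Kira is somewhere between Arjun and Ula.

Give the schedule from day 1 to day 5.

Cyrus, Ula, Kira, Yusuf, Arjun

From clue 1: Ula → day 2.
From clues 1–2: Arjun is in {4,5}.
From clues 1–3: Cyrus → day 1, Kira → day 3, Yusuf → day 4, Arjun → day 5.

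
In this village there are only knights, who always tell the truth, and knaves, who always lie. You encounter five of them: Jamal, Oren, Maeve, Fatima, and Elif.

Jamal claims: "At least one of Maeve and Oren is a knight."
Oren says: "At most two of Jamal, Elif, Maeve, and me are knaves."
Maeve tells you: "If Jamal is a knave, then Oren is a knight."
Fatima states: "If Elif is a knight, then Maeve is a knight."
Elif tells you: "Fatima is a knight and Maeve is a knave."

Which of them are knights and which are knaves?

Consider Jamal. Suppose Jamal is a knave.
Then no assignment of the remaining roles makes every statement match its speaker's type — contradiction.
So Jamal is a knight.
With that fixed, Maeve's statement is true, so Maeve is a knight.
With that fixed, Fatima's statement is true, so Fatima is a knight.
With that fixed, Elif's statement is false, so Elif is a knave.
With that fixed, Oren's statement is true, so Oren is a knight.

Jamal: knight, Oren: knight, Maeve: knight, Fatima: knight, Elif: knave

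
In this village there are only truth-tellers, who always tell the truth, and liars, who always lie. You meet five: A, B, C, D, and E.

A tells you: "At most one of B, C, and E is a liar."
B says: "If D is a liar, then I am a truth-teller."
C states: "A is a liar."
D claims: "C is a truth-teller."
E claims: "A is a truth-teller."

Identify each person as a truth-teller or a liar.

A: truth-teller, B: truth-teller, C: liar, D: liar, E: truth-teller

Consider A. Suppose A is a liar.
Then no assignment of the remaining roles makes every statement match its speaker's type — contradiction.
So A is a truth-teller.
With that fixed, C's statement is false, so C is a liar.
With that fixed, D's statement is false, so D is a liar.
With that fixed, E's statement is true, so E is a truth-teller.
Consider B. Suppose B is a liar.
Then A's statement comes out false, contradicting A being a truth-teller.
So B is a truth-teller.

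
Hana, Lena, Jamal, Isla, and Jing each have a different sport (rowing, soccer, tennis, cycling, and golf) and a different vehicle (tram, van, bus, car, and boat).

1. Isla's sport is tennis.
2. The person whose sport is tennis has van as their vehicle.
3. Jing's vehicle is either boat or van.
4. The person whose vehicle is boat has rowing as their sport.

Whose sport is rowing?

Clue 1 rules out Isla for the one with sport rowing.
With clues 1–4, Hana, Jamal, and Lena are impossible for the one with sport rowing.
That leaves Jing.

Jing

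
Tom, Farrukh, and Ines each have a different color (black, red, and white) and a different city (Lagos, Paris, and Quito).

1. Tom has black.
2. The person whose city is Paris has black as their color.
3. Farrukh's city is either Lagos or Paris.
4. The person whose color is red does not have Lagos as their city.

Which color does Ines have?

red

Clue 1 rules out black for Ines's color.
With clues 1–4, white is impossible for Ines's color.
That leaves red.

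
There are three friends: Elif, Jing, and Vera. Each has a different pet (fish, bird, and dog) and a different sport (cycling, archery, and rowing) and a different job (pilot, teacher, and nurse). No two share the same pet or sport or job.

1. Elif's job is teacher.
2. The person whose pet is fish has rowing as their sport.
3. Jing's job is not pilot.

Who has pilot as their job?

Clue 1 rules out Elif for the one with job pilot.
With clues 1–3, Jing is impossible for the one with job pilot.
That leaves Vera.

Vera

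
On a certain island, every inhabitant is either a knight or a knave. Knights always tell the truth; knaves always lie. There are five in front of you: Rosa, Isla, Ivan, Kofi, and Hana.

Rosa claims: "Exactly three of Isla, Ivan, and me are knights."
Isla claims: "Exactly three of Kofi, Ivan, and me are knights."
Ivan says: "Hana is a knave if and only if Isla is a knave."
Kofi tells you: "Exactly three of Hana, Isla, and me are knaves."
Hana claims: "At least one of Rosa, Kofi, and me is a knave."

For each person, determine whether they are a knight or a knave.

Rosa: knave, Isla: knave, Ivan: knave, Kofi: knave, Hana: knight

Consider Rosa. Suppose Rosa is a knight.
Then no assignment of the remaining roles makes every statement match its speaker's type — contradiction.
So Rosa is a knave.
With that fixed, Hana's statement is true, so Hana is a knight.
With that fixed, Kofi's statement is false, so Kofi is a knave.
With that fixed, Isla's statement is false, so Isla is a knave.
With that fixed, Ivan's statement is false, so Ivan is a knave.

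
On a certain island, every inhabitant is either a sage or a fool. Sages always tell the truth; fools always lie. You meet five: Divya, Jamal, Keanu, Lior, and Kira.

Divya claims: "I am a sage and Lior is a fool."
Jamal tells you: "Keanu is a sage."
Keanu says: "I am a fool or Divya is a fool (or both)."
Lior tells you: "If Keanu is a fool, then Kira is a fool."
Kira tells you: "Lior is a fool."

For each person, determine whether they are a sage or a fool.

Divya: fool, Jamal: sage, Keanu: sage, Lior: sage, Kira: fool

Consider Divya. Suppose Divya is a sage.
Then whichever role Keanu has, Keanu's statement has the wrong truth value — contradiction.
So Divya is a fool.
With that fixed, Keanu's statement is true, so Keanu is a sage.
With that fixed, Lior's statement is true, so Lior is a sage.
With that fixed, Kira's statement is false, so Kira is a fool.
With that fixed, Jamal's statement is true, so Jamal is a sage.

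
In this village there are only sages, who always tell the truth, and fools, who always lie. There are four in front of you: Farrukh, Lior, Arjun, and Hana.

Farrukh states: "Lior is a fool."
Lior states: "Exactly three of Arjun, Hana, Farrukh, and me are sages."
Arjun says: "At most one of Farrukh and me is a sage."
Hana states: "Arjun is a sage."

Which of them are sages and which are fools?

Consider Farrukh. Suppose Farrukh is a sage.
Then whichever role Arjun has, Arjun's statement has the wrong truth value — contradiction.
So Farrukh is a fool.
With that fixed, Arjun's statement is true, so Arjun is a sage.
With that fixed, Hana's statement is true, so Hana is a sage.
Consider Lior. Suppose Lior is a fool.
Then Farrukh's statement comes out true, contradicting Farrukh being a fool.
So Lior is a sage.

Farrukh: fool, Lior: sage, Arjun: sage, Hana: sage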